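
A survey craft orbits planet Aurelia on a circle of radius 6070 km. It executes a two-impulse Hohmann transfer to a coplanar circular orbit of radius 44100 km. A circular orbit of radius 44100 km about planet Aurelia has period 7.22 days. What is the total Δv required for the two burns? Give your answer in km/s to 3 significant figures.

Δv = 0.616 km/s

From Kepler's third law T² = 4π²r³/μ at r = 44100 km, T = 7.22 days = 7.22 × 86400 s = 6.23808×10^5 s: μ = 4π²r³/T² = 8701.09 km³/s².
Transfer-ellipse semi-major axis a_t = (r₁ + r₂)/2 = (6070 + 44100)/2 = 25085 km.
At r₁ the circular-orbit speed is v₁ = √(μ/r₁) = 1.1973 km/s.
Transfer-orbit speed at r₁ (vis-viva): v_p = √[μ(2/r₁ − 1/a_t)] = 1.5875 km/s.
First burn Δv₁ = |v_p − v₁| = 0.3902 km/s.
At r₂, v₂ = √(μ/r₂) = 0.4442 km/s.
Transfer-orbit speed at r₂: v_a = √[μ(2/r₂ − 1/a_t)] = 0.2185 km/s.
Second burn Δv₂ = |v₂ − v_a| = 0.2257 km/s.
Total Δv = Δv₁ + Δv₂ = 0.6159 km/s.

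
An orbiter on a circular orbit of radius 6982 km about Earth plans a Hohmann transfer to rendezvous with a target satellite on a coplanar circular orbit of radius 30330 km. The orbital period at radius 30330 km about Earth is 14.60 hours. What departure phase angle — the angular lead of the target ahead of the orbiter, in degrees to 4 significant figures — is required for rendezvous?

From Kepler's third law T² = 4π²r³/μ at r = 30330 km, T = 14.60 hours = 14.60 × 3600 s = 52560 s: μ = 4π²r³/T² = 3.98718×10^5 km³/s².
The Hohmann ellipse has a_t = (r₁ + r₂)/2 = 18656 km.
The half-period of the transfer ellipse is t = π√(a_t³/μ) = 12678 s.
Target angular speed ω₂ = √(μ/r₂³) = 1.1954×10^-4 rad/s.
Angle swept by the target during transfer: ω₂·t = 1.5155 rad = 86.83°.
Arrival is 180° from departure on the ellipse, so φ = 180° − 86.83° = 93.17°.

φ = 93.17°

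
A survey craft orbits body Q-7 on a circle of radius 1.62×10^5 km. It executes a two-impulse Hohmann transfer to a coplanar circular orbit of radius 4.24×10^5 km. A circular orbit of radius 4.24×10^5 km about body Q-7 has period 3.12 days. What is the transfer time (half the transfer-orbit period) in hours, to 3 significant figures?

From Kepler's third law T² = 4π²r³/μ at r = 4.24×10^5 km, T = 3.12 days = 3.12 × 86400 s = 2.69568×10^5 s: μ = 4π²r³/T² = 4.14115×10^7 km³/s².
Transfer-ellipse semi-major axis a_t = (r₁ + r₂)/2 = (1.620×10^5 + 4.240×10^5)/2 = 2.930×10^5 km.
Transfer time t = π√(a_t³/μ) = π√((2.930×10^5)³ / 4.14115×10^7) = 77430 s.
Converting: 77430 s ÷ 3600 s/hour = 21.5 hours.

t = 21.5 hours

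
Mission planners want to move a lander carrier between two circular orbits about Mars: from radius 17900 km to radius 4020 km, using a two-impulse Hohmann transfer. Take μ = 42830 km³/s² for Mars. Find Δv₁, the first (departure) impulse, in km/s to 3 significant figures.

The Hohmann ellipse has a_t = (r₁ + r₂)/2 = 10960 km.
On the circular orbit at r = 17900 km, v_c = √(μ/r) = 1.5468 km/s.
Transfer-orbit speed at the same r (vis-viva, a = a_t): v_t = √[μ(2/r − 1/a_t)] = 0.93682 km/s.
Δv₁ = |v_t − v_c| = |0.93682 − 1.5468| = 0.6100 km/s.

Δv₁ = 0.610 km/s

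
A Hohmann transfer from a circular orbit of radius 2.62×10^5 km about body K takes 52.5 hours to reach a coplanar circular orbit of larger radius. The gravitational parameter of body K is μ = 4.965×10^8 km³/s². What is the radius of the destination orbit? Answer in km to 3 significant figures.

r₂ = 2.17×10^6 km

Transfer time t = 52.5 hours = 1.890×10^5 s, and t = π√(a_t³/μ).
So a_t = (μ t²/π²)^(1/3) = (4.965×10^8 × (1.890×10^5)² / π²)^(1/3) = 1.2158×10^6 km.
Since a_t = (r₁ + r₂)/2, r₂ = 2a_t − r₁ = 2×1.2158×10^6 − 2.620×10^5 = 2.1696×10^6 km.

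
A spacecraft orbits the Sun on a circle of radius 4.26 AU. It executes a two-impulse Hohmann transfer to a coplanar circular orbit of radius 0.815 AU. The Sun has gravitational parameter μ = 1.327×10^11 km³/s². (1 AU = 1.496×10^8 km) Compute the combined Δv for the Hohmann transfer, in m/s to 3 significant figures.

Δv = 16000 m/s

In km: r₁ = 4.26 × 1.496×10^8 = 6.37296×10^8 km; r₂ = 0.815 × 1.496×10^8 = 1.21924×10^8 km.
Transfer-ellipse semi-major axis a_t = (r₁ + r₂)/2 = (6.37296×10^8 + 1.21924×10^8)/2 = 3.7961×10^8 km.
At r₁ the circular-orbit speed is v₁ = √(μ/r₁) = 14.43 km/s.
On the transfer ellipse at r₁, vis-viva gives v_a = √[μ(2/r₁ − 1/a_t)] = 8.178 km/s.
First burn Δv₁ = |v_a − v₁| = 6.252 km/s.
At r₂, v₂ = √(μ/r₂) = 32.991 km/s.
Transfer-orbit speed at r₂: v_p = √[μ(2/r₂ − 1/a_t)] = 42.746 km/s.
Second burn Δv₂ = |v₂ − v_p| = 9.755 km/s.
Total Δv = Δv₁ + Δv₂ = 16.01 km/s.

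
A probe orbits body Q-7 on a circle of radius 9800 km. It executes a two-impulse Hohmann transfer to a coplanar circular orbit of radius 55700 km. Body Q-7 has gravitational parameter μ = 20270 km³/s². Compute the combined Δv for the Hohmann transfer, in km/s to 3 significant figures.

Δv = 0.711 km/s

Transfer-ellipse semi-major axis a_t = (r₁ + r₂)/2 = (9800 + 55700)/2 = 32750 km.
Circular speed at r₁: v₁ = √(μ/r₁) = √(20270/9800) = 1.4382 km/s.
Transfer-orbit speed at r₁ (vis-viva): v_p = √[μ(2/r₁ − 1/a_t)] = 1.8756 km/s.
First burn Δv₁ = |v_p − v₁| = 0.4374 km/s.
Circular speed at r₂: v₂ = √(μ/r₂) = 0.6033 km/s.
Transfer-orbit speed at r₂: v_a = √[μ(2/r₂ − 1/a_t)] = 0.3300 km/s.
Second burn Δv₂ = |v₂ − v_a| = 0.2733 km/s.
Δv = Δv₁ + Δv₂ = 0.4374 + 0.2733 = 0.7107 km/s.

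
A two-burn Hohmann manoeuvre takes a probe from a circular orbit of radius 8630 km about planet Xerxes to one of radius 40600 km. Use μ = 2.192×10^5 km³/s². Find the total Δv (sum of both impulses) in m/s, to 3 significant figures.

Δv = 2380 m/s

The Hohmann ellipse has a_t = (r₁ + r₂)/2 = 24615 km.
Circular speed at r₁: v₁ = √(μ/r₁) = √(2.192×10^5/8630) = 5.040 km/s.
On the transfer ellipse at r₁, vis-viva equation gives v_p = √[μ(2/r₁ − 1/a_t)] = 6.473 km/s.
First burn Δv₁ = |v_p − v₁| = 1.433 km/s.
At r₂, v₂ = √(μ/r₂) = 2.3236 km/s.
Transfer-orbit speed at r₂: v_a = √[μ(2/r₂ − 1/a_t)] = 1.3758 km/s.
Second burn Δv₂ = |v₂ − v_a| = 0.9478 km/s.
Total Δv = Δv₁ + Δv₂ = 2.381 km/s.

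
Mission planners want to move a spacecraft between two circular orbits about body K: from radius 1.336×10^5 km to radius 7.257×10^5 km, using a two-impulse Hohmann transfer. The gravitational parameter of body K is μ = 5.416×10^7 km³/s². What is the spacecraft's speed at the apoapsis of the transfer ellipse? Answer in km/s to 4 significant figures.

Semi-major axis of the transfer orbit: a_t = (1.336×10^5 + 7.257×10^5)/2 = 4.2965×10^5 km.
At apoapsis, r = 7.257×10^5 km.
From the vis-viva equation, v = √[μ(2/r − 1/a_t)] = 4.817 km/s.

v = 4.817 km/s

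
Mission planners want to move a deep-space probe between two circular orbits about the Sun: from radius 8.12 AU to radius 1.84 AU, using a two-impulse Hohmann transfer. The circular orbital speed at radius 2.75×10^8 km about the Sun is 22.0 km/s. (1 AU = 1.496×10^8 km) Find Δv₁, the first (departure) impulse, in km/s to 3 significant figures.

From the circular-orbit relation v² = μ/r at r = 2.75×10^8 km: μ = v²r = (22.0)² × 2.75×10^8 = 1.33100×10^11 km³/s².
In km: r₁ = 8.12 × 1.496×10^8 = 1.214752×10^9 km; r₂ = 1.84 × 1.496×10^8 = 2.75264×10^8 km.
The Hohmann ellipse has a_t = (r₁ + r₂)/2 = 7.45008×10^8 km.
On the circular orbit at r = 1.214752×10^9 km, v_c = √(μ/r) = 10.468 km/s.
Vis-viva on the transfer ellipse at r = 1.214752×10^9 km gives v_t = √[μ(2/r − 1/a_t)] = 6.3627 km/s.
Δv₁ = |v_t − v_c| = |6.3627 − 10.468| = 4.105 km/s.

Δv₁ = 4.10 km/s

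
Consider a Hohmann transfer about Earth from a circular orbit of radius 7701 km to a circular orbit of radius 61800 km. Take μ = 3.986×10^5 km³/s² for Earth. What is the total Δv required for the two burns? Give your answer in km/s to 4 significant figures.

Δv = 3.744 km/s

The Hohmann ellipse has a_t = (r₁ + r₂)/2 = 34750.5 km.
At r₁ the circular-orbit speed is v₁ = √(μ/r₁) = 7.194 km/s.
Transfer-orbit speed at r₁ (v² = μ(2/r − 1/a)): v_p = √[μ(2/r₁ − 1/a_t)] = 9.594 km/s.
First burn Δv₁ = |v_p − v₁| = 2.400 km/s.
Circular speed at r₂: v₂ = √(μ/r₂) = 2.540 km/s.
Transfer-orbit speed at r₂: v_a = √[μ(2/r₂ − 1/a_t)] = 1.196 km/s.
Second burn Δv₂ = |v₂ − v_a| = 1.344 km/s.
Δv = Δv₁ + Δv₂ = 2.400 + 1.344 = 3.744 km/s.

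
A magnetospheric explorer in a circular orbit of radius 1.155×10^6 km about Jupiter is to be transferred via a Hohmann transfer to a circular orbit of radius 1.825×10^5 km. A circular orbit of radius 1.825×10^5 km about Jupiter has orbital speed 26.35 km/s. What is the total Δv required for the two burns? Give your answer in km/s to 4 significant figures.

From the circular-orbit relation v² = μ/r at r = 1.825×10^5 km: μ = v²r = (26.35)² × 1.825×10^5 = 1.26714×10^8 km³/s².
Transfer-ellipse semi-major axis a_t = (r₁ + r₂)/2 = (1.155×10^6 + 1.825×10^5)/2 = 6.6875×10^5 km.
Circular speed at r₁: v₁ = √(μ/r₁) = √(1.26714×10^8/1.155×10^6) = 10.4742 km/s.
Transfer-orbit speed at r₁ (v² = μ(2/r − 1/a)): v_a = √[μ(2/r₁ − 1/a_t)] = 5.47168 km/s.
First burn Δv₁ = |v_a − v₁| = 5.003 km/s.
At r₂, v₂ = √(μ/r₂) = 26.350 km/s.
Transfer-orbit speed at r₂: v_p = √[μ(2/r₂ − 1/a_t)] = 34.629 km/s.
Second burn Δv₂ = |v₂ − v_p| = 8.279 km/s.
Total Δv = Δv₁ + Δv₂ = 13.28 km/s.

Δv = 13.28 km/s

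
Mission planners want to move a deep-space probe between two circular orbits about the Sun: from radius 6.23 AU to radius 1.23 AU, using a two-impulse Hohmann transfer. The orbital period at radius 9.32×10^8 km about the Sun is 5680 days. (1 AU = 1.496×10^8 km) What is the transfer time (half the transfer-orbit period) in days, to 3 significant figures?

t = 1320 days

From Kepler's third law T² = 4π²r³/μ at r = 9.32×10^8 km, T = 5680 days = 5680 × 86400 s = 4.90752×10^8 s: μ = 4π²r³/T² = 1.32704×10^11 km³/s².
In km: r₁ = 6.23 × 1.496×10^8 = 9.32008×10^8 km; r₂ = 1.23 × 1.496×10^8 = 1.84008×10^8 km.
The Hohmann ellipse has a_t = (r₁ + r₂)/2 = 5.58008×10^8 km.
Half the transfer-orbit period gives t = π√(a_t³/μ) = 1.137×10^8 s.
Converting: 1.137×10^8 s ÷ 86400 s/day = 1320 days.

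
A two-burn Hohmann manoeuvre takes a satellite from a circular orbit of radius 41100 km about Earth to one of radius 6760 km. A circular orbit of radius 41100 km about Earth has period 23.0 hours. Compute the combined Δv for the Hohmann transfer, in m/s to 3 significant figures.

Δv = 3850 m/s

From Kepler's third law T² = 4π²r³/μ at r = 41100 km, T = 23.0 hours = 23.0 × 3600 s = 82800 s: μ = 4π²r³/T² = 3.99783×10^5 km³/s².
Semi-major axis of the transfer orbit: a_t = (41100 + 6760)/2 = 23930 km.
Circular speed at r₁: v₁ = √(μ/r₁) = √(3.99783×10^5/41100) = 3.119 km/s.
Transfer-orbit speed at r₁ (vis-viva): v_a = √[μ(2/r₁ − 1/a_t)] = 1.658 km/s.
First burn Δv₁ = |v_a − v₁| = 1.461 km/s.
At r₂, v₂ = √(μ/r₂) = 7.6902 km/s.
Transfer-orbit speed at r₂: v_p = √[μ(2/r₂ − 1/a_t)] = 10.078 km/s.
Second burn Δv₂ = |v₂ − v_p| = 2.388 km/s.
Total Δv = Δv₁ + Δv₂ = 3.849 km/s.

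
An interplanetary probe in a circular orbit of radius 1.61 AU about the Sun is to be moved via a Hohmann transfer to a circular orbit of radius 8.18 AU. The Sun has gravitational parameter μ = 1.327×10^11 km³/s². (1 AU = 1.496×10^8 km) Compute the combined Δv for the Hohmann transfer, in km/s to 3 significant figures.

In km: r₁ = 1.61 × 1.496×10^8 = 2.40856×10^8 km; r₂ = 8.18 × 1.496×10^8 = 1.223728×10^9 km.
The Hohmann ellipse has a_t = (r₁ + r₂)/2 = 7.32292×10^8 km.
Circular speed at r₁: v₁ = √(μ/r₁) = √(1.327×10^11/2.40856×10^8) = 23.472 km/s.
On the transfer ellipse at r₁, vis-viva equation gives v_p = √[μ(2/r₁ − 1/a_t)] = 30.343 km/s.
First burn Δv₁ = |v_p − v₁| = 6.871 km/s.
Circular speed at r₂: v₂ = √(μ/r₂) = 10.413 km/s.
Transfer-orbit speed at r₂: v_a = √[μ(2/r₂ − 1/a_t)] = 5.9721 km/s.
Second burn Δv₂ = |v₂ − v_a| = 4.441 km/s.
Δv = Δv₁ + Δv₂ = 6.871 + 4.441 = 11.31 km/s.

Δv = 11.3 km/s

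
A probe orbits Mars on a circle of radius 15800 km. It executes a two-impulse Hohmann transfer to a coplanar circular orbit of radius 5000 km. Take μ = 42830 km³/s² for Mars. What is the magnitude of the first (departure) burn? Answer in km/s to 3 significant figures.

The Hohmann ellipse has a_t = (r₁ + r₂)/2 = 10400 km.
On the circular orbit at r = 15800 km, v_c = √(μ/r) = 1.6464 km/s.
Transfer-orbit speed at the same r (vis-viva, a = a_t): v_t = √[μ(2/r − 1/a_t)] = 1.1416 km/s.
Δv₁ = |v_t − v_c| = |1.1416 − 1.6464| = 0.5048 km/s.

Δv₁ = 0.505 km/s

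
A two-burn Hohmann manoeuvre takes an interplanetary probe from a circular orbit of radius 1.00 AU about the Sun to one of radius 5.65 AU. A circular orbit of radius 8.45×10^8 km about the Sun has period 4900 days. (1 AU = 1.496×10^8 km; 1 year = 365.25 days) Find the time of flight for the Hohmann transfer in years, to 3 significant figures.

From Kepler's third law T² = 4π²r³/μ at r = 8.45×10^8 km, T = 4900 days = 4900 × 86400 s = 4.2336×10^8 s: μ = 4π²r³/T² = 1.32895×10^11 km³/s².
In km: r₁ = 1.00 × 1.496×10^8 = 1.496×10^8 km; r₂ = 5.65 × 1.496×10^8 = 8.4524×10^8 km.
Transfer-ellipse semi-major axis a_t = (r₁ + r₂)/2 = (1.496×10^8 + 8.4524×10^8)/2 = 4.9742×10^8 km.
Transfer time t = π√(a_t³/μ) = π√((4.9742×10^8)³ / 1.32895×10^11) = 9.560×10^7 s.
Converting: 9.560×10^7 s ÷ 3.15576×10^7 s/year (365.25 × 86400) = 3.03 years.

t = 3.03 years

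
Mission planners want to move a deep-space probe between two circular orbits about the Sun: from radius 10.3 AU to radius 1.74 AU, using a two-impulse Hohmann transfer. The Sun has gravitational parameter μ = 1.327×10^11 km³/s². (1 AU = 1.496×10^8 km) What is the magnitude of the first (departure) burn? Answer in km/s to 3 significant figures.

Δv₁ = 4.29 km/s

In km: r₁ = 10.3 × 1.496×10^8 = 1.54088×10^9 km; r₂ = 1.74 × 1.496×10^8 = 2.60304×10^8 km.
The Hohmann ellipse has a_t = (r₁ + r₂)/2 = 9.00592×10^8 km.
Circular speed at r = 1.54088×10^9 km: v_c = √(μ/r) = 9.280 km/s.
Transfer-orbit speed at the same r (vis-viva, a = a_t): v_t = √[μ(2/r − 1/a_t)] = 4.989 km/s.
Δv₁ = |v_t − v_c| = |4.989 − 9.280| = 4.291 km/s.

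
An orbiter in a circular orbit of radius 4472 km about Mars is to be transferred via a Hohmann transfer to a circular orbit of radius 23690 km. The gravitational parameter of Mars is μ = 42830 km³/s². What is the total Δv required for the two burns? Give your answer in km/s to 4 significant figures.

Transfer-ellipse semi-major axis a_t = (r₁ + r₂)/2 = (4472 + 23690)/2 = 14081 km.
Circular speed at r₁: v₁ = √(μ/r₁) = √(42830/4472) = 3.0947 km/s.
On the transfer ellipse at r₁, vis-viva gives v_p = √[μ(2/r₁ − 1/a_t)] = 4.0141 km/s.
First burn Δv₁ = |v_p − v₁| = 0.9194 km/s.
At r₂, v₂ = √(μ/r₂) = 1.344595 km/s.
Transfer-orbit speed at r₂: v_a = √[μ(2/r₂ − 1/a_t)] = 0.7577495 km/s.
Second burn Δv₂ = |v₂ − v_a| = 0.5868 km/s.
Δv = Δv₁ + Δv₂ = 0.9194 + 0.5868 = 1.506 km/s.

Δv = 1.506 km/s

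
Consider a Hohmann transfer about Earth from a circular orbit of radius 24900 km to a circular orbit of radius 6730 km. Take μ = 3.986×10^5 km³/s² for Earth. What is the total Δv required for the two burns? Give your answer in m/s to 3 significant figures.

Δv = 3350 m/s

The Hohmann ellipse has a_t = (r₁ + r₂)/2 = 15815 km.
Circular speed at r₁: v₁ = √(μ/r₁) = √(3.986×10^5/24900) = 4.001 km/s.
Transfer-orbit speed at r₁ (v² = μ(2/r − 1/a)): v_a = √[μ(2/r₁ − 1/a_t)] = 2.610 km/s.
First burn Δv₁ = |v_a − v₁| = 1.391 km/s.
At r₂, v₂ = √(μ/r₂) = 7.696 km/s.
Transfer-orbit speed at r₂: v_p = √[μ(2/r₂ − 1/a_t)] = 9.657 km/s.
Second burn Δv₂ = |v₂ − v_p| = 1.961 km/s.
Δv = Δv₁ + Δv₂ = 1.391 + 1.961 = 3.352 km/s.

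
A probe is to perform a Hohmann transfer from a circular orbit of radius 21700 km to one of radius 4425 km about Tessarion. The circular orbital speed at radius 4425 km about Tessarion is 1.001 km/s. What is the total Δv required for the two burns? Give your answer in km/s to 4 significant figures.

From the circular-orbit relation v² = μ/r at r = 4425 km: μ = v²r = (1.001)² × 4425 = 4433.85 km³/s².
Semi-major axis of the transfer orbit: a_t = (21700 + 4425)/2 = 13062.5 km.
Circular speed at r₁: v₁ = √(μ/r₁) = √(4433.85/21700) = 0.4520 km/s.
On the transfer ellipse at r₁, vis-viva gives v_a = √[μ(2/r₁ − 1/a_t)] = 0.2631 km/s.
First burn Δv₁ = |v_a − v₁| = 0.1889 km/s.
Circular speed at r₂: v₂ = √(μ/r₂) = 1.0010 km/s.
Transfer-orbit speed at r₂: v_p = √[μ(2/r₂ − 1/a_t)] = 1.2902 km/s.
Second burn Δv₂ = |v₂ − v_p| = 0.2892 km/s.
Δv = Δv₁ + Δv₂ = 0.1889 + 0.2892 = 0.4781 km/s.

Δv = 0.4781 km/s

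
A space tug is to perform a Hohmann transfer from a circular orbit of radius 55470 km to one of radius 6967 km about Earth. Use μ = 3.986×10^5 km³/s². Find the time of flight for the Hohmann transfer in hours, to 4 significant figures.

t = 7.624 hours

Transfer-ellipse semi-major axis a_t = (r₁ + r₂)/2 = (55470 + 6967)/2 = 31218.5 km.
Half the transfer-orbit period gives t = π√(a_t³/μ) = 27447 s.
Converting: 27447 s ÷ 3600 s/hour = 7.624 hours.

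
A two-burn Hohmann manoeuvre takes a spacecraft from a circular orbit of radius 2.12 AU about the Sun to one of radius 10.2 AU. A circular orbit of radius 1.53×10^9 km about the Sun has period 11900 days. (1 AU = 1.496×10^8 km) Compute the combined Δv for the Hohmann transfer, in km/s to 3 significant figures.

Δv = 9.76 km/s

From Kepler's third law T² = 4π²r³/μ at r = 1.53×10^9 km, T = 11900 days = 11900 × 86400 s = 1.02816×10^9 s: μ = 4π²r³/T² = 1.33756×10^11 km³/s².
In km: r₁ = 2.12 × 1.496×10^8 = 3.17152×10^8 km; r₂ = 10.2 × 1.496×10^8 = 1.52592×10^9 km.
Transfer-ellipse semi-major axis a_t = (r₁ + r₂)/2 = (3.17152×10^8 + 1.52592×10^9)/2 = 9.21536×10^8 km.
Circular speed at r₁: v₁ = √(μ/r₁) = √(1.33756×10^11/3.17152×10^8) = 20.54 km/s.
On the transfer ellipse at r₁, v² = μ(2/r − 1/a) gives v_p = √[μ(2/r₁ − 1/a_t)] = 26.43 km/s.
First burn Δv₁ = |v_p − v₁| = 5.890 km/s.
Circular speed at r₂: v₂ = √(μ/r₂) = 9.362 km/s.
Transfer-orbit speed at r₂: v_a = √[μ(2/r₂ − 1/a_t)] = 5.492 km/s.
Second burn Δv₂ = |v₂ − v_a| = 3.870 km/s.
Δv = Δv₁ + Δv₂ = 5.890 + 3.870 = 9.760 km/s.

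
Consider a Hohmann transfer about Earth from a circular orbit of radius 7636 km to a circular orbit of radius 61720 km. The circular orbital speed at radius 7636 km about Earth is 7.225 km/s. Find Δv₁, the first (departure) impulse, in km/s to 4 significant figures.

Δv₁ = 2.414 km/s

From the circular-orbit relation v² = μ/r at r = 7636 km: μ = v²r = (7.225)² × 7636 = 3.98604×10^5 km³/s².
The Hohmann ellipse has a_t = (r₁ + r₂)/2 = 34678 km.
Circular speed at r = 7636 km: v_c = √(μ/r) = 7.225 km/s.
Vis-viva on the transfer ellipse at r = 7636 km gives v_t = √[μ(2/r − 1/a_t)] = 9.639 km/s.
Δv₁ = |v_t − v_c| = |9.639 − 7.225| = 2.414 km/s.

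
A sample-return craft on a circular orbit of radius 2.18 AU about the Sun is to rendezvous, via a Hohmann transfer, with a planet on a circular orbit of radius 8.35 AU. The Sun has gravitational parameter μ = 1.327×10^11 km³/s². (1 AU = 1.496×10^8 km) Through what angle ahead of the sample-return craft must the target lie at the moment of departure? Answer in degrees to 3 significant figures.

In km: r₁ = 2.18 × 1.496×10^8 = 3.26128×10^8 km; r₂ = 8.35 × 1.496×10^8 = 1.24916×10^9 km.
Transfer-ellipse semi-major axis a_t = (r₁ + r₂)/2 = (3.26128×10^8 + 1.24916×10^9)/2 = 7.87644×10^8 km.
The half-period of the transfer ellipse is t = π√(a_t³/μ) = 1.90638×10^8 s.
The target's mean motion on its circular orbit is ω₂ = √(μ/r₂³) = 8.25103×10^-9 rad/s.
Angle swept by the target during transfer: ω₂·t = 1.57296 rad = 90.12°.
The sample-return craft traverses 180° on the transfer ellipse, so the target must lead by 180° − 90.12° = 89.9°.

φ = 89.9°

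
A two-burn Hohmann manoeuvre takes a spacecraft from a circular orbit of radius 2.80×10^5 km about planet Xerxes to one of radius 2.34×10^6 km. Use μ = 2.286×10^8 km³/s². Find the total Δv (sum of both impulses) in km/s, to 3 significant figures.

The Hohmann ellipse has a_t = (r₁ + r₂)/2 = 1.310×10^6 km.
Circular speed at r₁: v₁ = √(μ/r₁) = √(2.286×10^8/2.800×10^5) = 28.573 km/s.
On the transfer ellipse at r₁, vis-viva equation gives v_p = √[μ(2/r₁ − 1/a_t)] = 38.188 km/s.
First burn Δv₁ = |v_p − v₁| = 9.615 km/s.
Circular speed at r₂: v₂ = √(μ/r₂) = 9.884 km/s.
Transfer-orbit speed at r₂: v_a = √[μ(2/r₂ − 1/a_t)] = 4.570 km/s.
Second burn Δv₂ = |v₂ − v_a| = 5.314 km/s.
Total Δv = Δv₁ + Δv₂ = 14.93 km/s.

Δv = 14.9 km/s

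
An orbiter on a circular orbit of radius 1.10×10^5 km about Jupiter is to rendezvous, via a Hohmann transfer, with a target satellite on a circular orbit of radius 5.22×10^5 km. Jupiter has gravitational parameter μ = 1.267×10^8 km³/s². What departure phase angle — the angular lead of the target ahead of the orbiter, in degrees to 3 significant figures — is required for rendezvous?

φ = 95.2°

Transfer-ellipse semi-major axis a_t = (r₁ + r₂)/2 = (1.100×10^5 + 5.220×10^5)/2 = 3.160×10^5 km.
The half-period of the transfer ellipse is t = π√(a_t³/μ) = 49578 s.
Target angular speed ω₂ = √(μ/r₂³) = 2.9846×10^-5 rad/s.
Angle swept by the target during transfer: ω₂·t = 1.4797 rad = 84.78°.
The orbiter traverses 180° on the transfer ellipse, so the target must lead by 180° − 84.78° = 95.2°.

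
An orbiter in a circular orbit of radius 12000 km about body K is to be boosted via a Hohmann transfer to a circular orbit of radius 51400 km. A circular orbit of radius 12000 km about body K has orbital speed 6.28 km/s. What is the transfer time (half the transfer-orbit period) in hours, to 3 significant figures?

From the circular-orbit relation v² = μ/r at r = 12000 km: μ = v²r = (6.28)² × 12000 = 4.73261×10^5 km³/s².
The Hohmann ellipse has a_t = (r₁ + r₂)/2 = 31700 km.
By Kepler's third law the transfer-orbit period is T = 2π√(a_t³/μ), so t = T/2 = 25770 s.
Converting: 25770 s ÷ 3600 s/hour = 7.16 hours.

t = 7.16 hours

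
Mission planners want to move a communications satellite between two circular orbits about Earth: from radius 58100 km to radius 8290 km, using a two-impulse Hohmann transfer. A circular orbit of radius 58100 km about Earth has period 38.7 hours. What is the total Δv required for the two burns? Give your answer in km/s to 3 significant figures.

Δv = 3.55 km/s

From Kepler's third law T² = 4π²r³/μ at r = 58100 km, T = 38.7 hours = 38.7 × 3600 s = 1.3932×10^5 s: μ = 4π²r³/T² = 3.98897×10^5 km³/s².
Semi-major axis of the transfer orbit: a_t = (58100 + 8290)/2 = 33195 km.
At r₁ the circular-orbit speed is v₁ = √(μ/r₁) = 2.620 km/s.
Transfer-orbit speed at r₁ (v² = μ(2/r − 1/a)): v_a = √[μ(2/r₁ − 1/a_t)] = 1.309 km/s.
First burn Δv₁ = |v_a − v₁| = 1.311 km/s.
At r₂, v₂ = √(μ/r₂) = 6.937 km/s.
Transfer-orbit speed at r₂: v_p = √[μ(2/r₂ − 1/a_t)] = 9.177 km/s.
Second burn Δv₂ = |v₂ − v_p| = 2.240 km/s.
Δv = Δv₁ + Δv₂ = 1.311 + 2.240 = 3.551 km/s.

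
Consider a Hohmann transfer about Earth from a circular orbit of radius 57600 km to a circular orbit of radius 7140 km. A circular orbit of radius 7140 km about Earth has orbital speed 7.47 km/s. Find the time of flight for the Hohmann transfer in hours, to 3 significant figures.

From the circular-orbit relation v² = μ/r at r = 7140 km: μ = v²r = (7.47)² × 7140 = 3.98418×10^5 km³/s².
Semi-major axis of the transfer orbit: a_t = (57600 + 7140)/2 = 32370 km.
Half the transfer-orbit period gives t = π√(a_t³/μ) = 28990 s.
Converting: 28990 s ÷ 3600 s/hour = 8.05 hours.

t = 8.05 hours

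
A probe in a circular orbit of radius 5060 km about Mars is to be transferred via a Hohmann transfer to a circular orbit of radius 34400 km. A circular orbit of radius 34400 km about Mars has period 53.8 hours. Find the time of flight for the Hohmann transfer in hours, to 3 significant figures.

From Kepler's third law T² = 4π²r³/μ at r = 34400 km, T = 53.8 hours = 53.8 × 3600 s = 1.9368×10^5 s: μ = 4π²r³/T² = 42841.6 km³/s².
Transfer-ellipse semi-major axis a_t = (r₁ + r₂)/2 = (5060 + 34400)/2 = 19730 km.
By Kepler's third law the transfer-orbit period is T = 2π√(a_t³/μ), so t = T/2 = 42060 s.
Converting: 42060 s ÷ 3600 s/hour = 11.7 hours.

t = 11.7 hours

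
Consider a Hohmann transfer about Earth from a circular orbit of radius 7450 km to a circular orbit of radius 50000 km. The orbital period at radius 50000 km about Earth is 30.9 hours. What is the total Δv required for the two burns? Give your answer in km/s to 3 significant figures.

From Kepler's third law T² = 4π²r³/μ at r = 50000 km, T = 30.9 hours = 30.9 × 3600 s = 1.1124×10^5 s: μ = 4π²r³/T² = 3.98793×10^5 km³/s².
The Hohmann ellipse has a_t = (r₁ + r₂)/2 = 28725 km.
At r₁ the circular-orbit speed is v₁ = √(μ/r₁) = 7.3164 km/s.
Transfer-orbit speed at r₁ (vis-viva equation): v_p = √[μ(2/r₁ − 1/a_t)] = 9.6527 km/s.
First burn Δv₁ = |v_p − v₁| = 2.336 km/s.
Circular speed at r₂: v₂ = √(μ/r₂) = 2.824 km/s.
Transfer-orbit speed at r₂: v_a = √[μ(2/r₂ − 1/a_t)] = 1.438 km/s.
Second burn Δv₂ = |v₂ − v_a| = 1.386 km/s.
Δv = Δv₁ + Δv₂ = 2.336 + 1.386 = 3.722 km/s.

Δv = 3.72 km/s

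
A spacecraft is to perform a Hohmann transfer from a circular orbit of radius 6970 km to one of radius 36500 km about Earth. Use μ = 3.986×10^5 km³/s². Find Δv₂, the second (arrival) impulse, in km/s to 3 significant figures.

Δv₂ = 1.43 km/s

Transfer-ellipse semi-major axis a_t = (r₁ + r₂)/2 = (6970 + 36500)/2 = 21735 km.
On the circular orbit at r = 36500 km, v_c = √(μ/r) = 3.3046 km/s.
Vis-viva on the transfer ellipse at r = 36500 km gives v_t = √[μ(2/r − 1/a_t)] = 1.8714 km/s.
Δv₂ = |v_t − v_c| = |1.8714 − 3.3046| = 1.433 km/s.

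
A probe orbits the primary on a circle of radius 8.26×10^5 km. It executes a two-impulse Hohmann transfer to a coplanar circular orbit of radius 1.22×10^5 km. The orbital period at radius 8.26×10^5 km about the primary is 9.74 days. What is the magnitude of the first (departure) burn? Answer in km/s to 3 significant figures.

From Kepler's third law T² = 4π²r³/μ at r = 8.26×10^5 km, T = 9.74 days = 9.74 × 86400 s = 8.41536×10^5 s: μ = 4π²r³/T² = 3.14163×10^7 km³/s².
Semi-major axis of the transfer orbit: a_t = (8.260×10^5 + 1.220×10^5)/2 = 4.740×10^5 km.
On the circular orbit at r = 8.260×10^5 km, v_c = √(μ/r) = 6.167 km/s.
Transfer-orbit speed at the same r (vis-viva, a = a_t): v_t = √[μ(2/r − 1/a_t)] = 3.129 km/s.
Δv₁ = |v_t − v_c| = |3.129 − 6.167| = 3.038 km/s.

Δv₁ = 3.04 km/s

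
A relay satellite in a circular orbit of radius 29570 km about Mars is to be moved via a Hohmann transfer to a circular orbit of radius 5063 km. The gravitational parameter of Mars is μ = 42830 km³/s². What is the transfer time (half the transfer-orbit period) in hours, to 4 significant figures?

The Hohmann ellipse has a_t = (r₁ + r₂)/2 = 17316.5 km.
Transfer time t = π√(a_t³/μ) = π√((17316.5)³ / 42830) = 34591 s.
Converting: 34591 s ÷ 3600 s/hour = 9.609 hours.

t = 9.609 hours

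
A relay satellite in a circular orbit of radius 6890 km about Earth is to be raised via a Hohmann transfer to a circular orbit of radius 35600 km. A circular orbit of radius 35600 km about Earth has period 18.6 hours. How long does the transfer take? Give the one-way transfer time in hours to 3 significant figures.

t = 4.29 hours

From Kepler's third law T² = 4π²r³/μ at r = 35600 km, T = 18.6 hours = 18.6 × 3600 s = 66960 s: μ = 4π²r³/T² = 3.97264×10^5 km³/s².
Transfer-ellipse semi-major axis a_t = (r₁ + r₂)/2 = (6890 + 35600)/2 = 21245 km.
By Kepler's third law the transfer-orbit period is T = 2π√(a_t³/μ), so t = T/2 = 15430 s.
Converting: 15430 s ÷ 3600 s/hour = 4.29 hours.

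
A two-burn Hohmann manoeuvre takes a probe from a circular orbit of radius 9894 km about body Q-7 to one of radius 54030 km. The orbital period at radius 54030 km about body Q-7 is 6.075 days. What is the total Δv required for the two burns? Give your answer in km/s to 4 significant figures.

Δv = 0.7406 km/s

From Kepler's third law T² = 4π²r³/μ at r = 54030 km, T = 6.075 days = 6.075 × 86400 s = 5.2488×10^5 s: μ = 4π²r³/T² = 22601.9 km³/s².
Transfer-ellipse semi-major axis a_t = (r₁ + r₂)/2 = (9894 + 54030)/2 = 31962 km.
Circular speed at r₁: v₁ = √(μ/r₁) = √(22601.9/9894) = 1.5114 km/s.
On the transfer ellipse at r₁, vis-viva gives v_p = √[μ(2/r₁ − 1/a_t)] = 1.9651 km/s.
First burn Δv₁ = |v_p − v₁| = 0.4537 km/s.
At r₂, v₂ = √(μ/r₂) = 0.6468 km/s.
Transfer-orbit speed at r₂: v_a = √[μ(2/r₂ − 1/a_t)] = 0.3599 km/s.
Second burn Δv₂ = |v₂ − v_a| = 0.2869 km/s.
Total Δv = Δv₁ + Δv₂ = 0.7406 km/s.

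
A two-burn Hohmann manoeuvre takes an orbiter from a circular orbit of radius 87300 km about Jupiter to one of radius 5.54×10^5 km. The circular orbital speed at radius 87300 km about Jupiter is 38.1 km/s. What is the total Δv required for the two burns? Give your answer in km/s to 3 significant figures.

From the circular-orbit relation v² = μ/r at r = 87300 km: μ = v²r = (38.1)² × 87300 = 1.26726×10^8 km³/s².
Semi-major axis of the transfer orbit: a_t = (87300 + 5.540×10^5)/2 = 3.2065×10^5 km.
Circular speed at r₁: v₁ = √(μ/r₁) = √(1.26726×10^8/87300) = 38.10 km/s.
On the transfer ellipse at r₁, vis-viva gives v_p = √[μ(2/r₁ − 1/a_t)] = 50.08 km/s.
First burn Δv₁ = |v_p − v₁| = 11.98 km/s.
At r₂, v₂ = √(μ/r₂) = 15.1244 km/s.
Transfer-orbit speed at r₂: v_a = √[μ(2/r₂ − 1/a_t)] = 7.89167 km/s.
Second burn Δv₂ = |v₂ − v_a| = 7.233 km/s.
Total Δv = Δv₁ + Δv₂ = 19.21 km/s.

Δv = 19.2 km/s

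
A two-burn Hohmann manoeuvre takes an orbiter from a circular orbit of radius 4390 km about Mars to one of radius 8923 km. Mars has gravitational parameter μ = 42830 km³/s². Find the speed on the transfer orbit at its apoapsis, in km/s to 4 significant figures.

Transfer-ellipse semi-major axis a_t = (r₁ + r₂)/2 = (4390 + 8923)/2 = 6656.5 km.
At apoapsis, r = 8923 km.
Applying v² = μ(2/r − 1/a_t): v = 1.779 km/s.

v = 1.779 km/s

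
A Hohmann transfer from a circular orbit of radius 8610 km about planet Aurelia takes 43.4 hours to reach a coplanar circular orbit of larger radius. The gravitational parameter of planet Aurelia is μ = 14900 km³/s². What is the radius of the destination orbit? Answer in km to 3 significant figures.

r₂ = 57900 km

Transfer time t = 43.4 hours = 1.5624×10^5 s, and t = π√(a_t³/μ).
So a_t = (μ t²/π²)^(1/3) = (14900 × (1.5624×10^5)² / π²)^(1/3) = 33278 km.
Since a_t = (r₁ + r₂)/2, r₂ = 2a_t − r₁ = 2×33278 − 8610 = 57946 km.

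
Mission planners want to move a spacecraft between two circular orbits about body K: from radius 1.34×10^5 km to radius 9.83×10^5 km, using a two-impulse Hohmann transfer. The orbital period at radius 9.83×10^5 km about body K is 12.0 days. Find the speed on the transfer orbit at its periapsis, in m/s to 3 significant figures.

v = 21400 m/s

From Kepler's third law T² = 4π²r³/μ at r = 9.83×10^5 km, T = 12.0 days = 12.0 × 86400 s = 1.0368×10^6 s: μ = 4π²r³/T² = 3.48843×10^7 km³/s².
Transfer-ellipse semi-major axis a_t = (r₁ + r₂)/2 = (1.340×10^5 + 9.830×10^5)/2 = 5.585×10^5 km.
The periapsis of the transfer ellipse is at r = 1.340×10^5 km.
Vis-viva: v = √[μ(2/r − 1/a_t)] = √[3.48843×10^7 × (2/1.340×10^5 − 1/5.585×10^5)] = 21.41 km/s.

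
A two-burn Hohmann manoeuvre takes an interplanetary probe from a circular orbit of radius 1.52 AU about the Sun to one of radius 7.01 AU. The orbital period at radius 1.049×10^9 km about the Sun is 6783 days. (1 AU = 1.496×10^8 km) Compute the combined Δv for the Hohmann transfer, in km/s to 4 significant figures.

From Kepler's third law T² = 4π²r³/μ at r = 1.049×10^9 km, T = 6783 days = 6783 × 86400 s = 5.860512×10^8 s: μ = 4π²r³/T² = 1.32683×10^11 km³/s².
In km: r₁ = 1.52 × 1.496×10^8 = 2.27392×10^8 km; r₂ = 7.01 × 1.496×10^8 = 1.048696×10^9 km.
Semi-major axis of the transfer orbit: a_t = (2.27392×10^8 + 1.048696×10^9)/2 = 6.38044×10^8 km.
At r₁ the circular-orbit speed is v₁ = √(μ/r₁) = 24.1557 km/s.
On the transfer ellipse at r₁, v² = μ(2/r − 1/a) gives v_p = √[μ(2/r₁ − 1/a_t)] = 30.9684 km/s.
First burn Δv₁ = |v_p − v₁| = 6.813 km/s.
Circular speed at r₂: v₂ = √(μ/r₂) = 11.248 km/s.
Transfer-orbit speed at r₂: v_a = √[μ(2/r₂ − 1/a_t)] = 6.7150 km/s.
Second burn Δv₂ = |v₂ − v_a| = 4.533 km/s.
Δv = Δv₁ + Δv₂ = 6.813 + 4.533 = 11.35 km/s.

Δv = 11.35 km/s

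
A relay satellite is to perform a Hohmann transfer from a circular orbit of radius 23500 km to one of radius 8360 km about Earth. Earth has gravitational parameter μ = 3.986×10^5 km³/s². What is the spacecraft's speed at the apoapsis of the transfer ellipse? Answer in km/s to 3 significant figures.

Semi-major axis of the transfer orbit: a_t = (23500 + 8360)/2 = 15930 km.
The apoapsis of the transfer ellipse is at r = 23500 km.
From the vis-viva equation, v = √[μ(2/r − 1/a_t)] = 2.984 km/s.

v = 2.98 km/s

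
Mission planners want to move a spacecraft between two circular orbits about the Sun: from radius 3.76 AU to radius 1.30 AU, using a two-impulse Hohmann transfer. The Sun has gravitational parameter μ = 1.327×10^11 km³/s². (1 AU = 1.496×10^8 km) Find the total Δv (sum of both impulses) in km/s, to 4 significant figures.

In km: r₁ = 3.76 × 1.496×10^8 = 5.62496×10^8 km; r₂ = 1.30 × 1.496×10^8 = 1.9448×10^8 km.
Transfer-ellipse semi-major axis a_t = (r₁ + r₂)/2 = (5.62496×10^8 + 1.9448×10^8)/2 = 3.78488×10^8 km.
At r₁ the circular-orbit speed is v₁ = √(μ/r₁) = 15.359 km/s.
On the transfer ellipse at r₁, vis-viva gives v_a = √[μ(2/r₁ − 1/a_t)] = 11.010 km/s.
First burn Δv₁ = |v_a − v₁| = 4.349 km/s.
Circular speed at r₂: v₂ = √(μ/r₂) = 26.121 km/s.
Transfer-orbit speed at r₂: v_p = √[μ(2/r₂ − 1/a_t)] = 31.844 km/s.
Second burn Δv₂ = |v₂ − v_p| = 5.723 km/s.
Δv = Δv₁ + Δv₂ = 4.349 + 5.723 = 10.07 km/s.

Δv = 10.07 km/s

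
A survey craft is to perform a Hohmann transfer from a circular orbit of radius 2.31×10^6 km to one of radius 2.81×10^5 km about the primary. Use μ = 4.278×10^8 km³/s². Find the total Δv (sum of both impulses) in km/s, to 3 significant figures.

Δv = 20.4 km/s

Transfer-ellipse semi-major axis a_t = (r₁ + r₂)/2 = (2.310×10^6 + 2.810×10^5)/2 = 1.2955×10^6 km.
Circular speed at r₁: v₁ = √(μ/r₁) = √(4.278×10^8/2.310×10^6) = 13.609 km/s.
Transfer-orbit speed at r₁ (vis-viva): v_a = √[μ(2/r₁ − 1/a_t)] = 6.3380 km/s.
First burn Δv₁ = |v_a − v₁| = 7.271 km/s.
Circular speed at r₂: v₂ = √(μ/r₂) = 39.02 km/s.
Transfer-orbit speed at r₂: v_p = √[μ(2/r₂ − 1/a_t)] = 52.10 km/s.
Second burn Δv₂ = |v₂ − v_p| = 13.08 km/s.
Total Δv = Δv₁ + Δv₂ = 20.35 km/s.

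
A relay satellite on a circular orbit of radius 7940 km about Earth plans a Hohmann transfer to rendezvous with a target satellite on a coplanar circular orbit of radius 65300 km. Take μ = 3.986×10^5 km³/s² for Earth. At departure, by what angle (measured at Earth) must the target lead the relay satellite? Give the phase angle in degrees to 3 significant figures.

φ = 104°

Transfer-ellipse semi-major axis a_t = (r₁ + r₂)/2 = (7940 + 65300)/2 = 36620 km.
Transfer time t = π√(a_t³/μ) = 34871 s.
The target's mean motion on its circular orbit is ω₂ = √(μ/r₂³) = 3.7835×10^-5 rad/s.
Angle swept by the target during transfer: ω₂·t = 1.3193 rad = 75.59°.
The relay satellite traverses 180° on the transfer ellipse, so the target must lead by 180° − 75.59° = 104°.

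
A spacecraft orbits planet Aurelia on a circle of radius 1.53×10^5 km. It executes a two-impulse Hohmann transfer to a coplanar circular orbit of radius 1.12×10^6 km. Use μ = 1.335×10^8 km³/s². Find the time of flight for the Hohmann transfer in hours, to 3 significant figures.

Transfer-ellipse semi-major axis a_t = (r₁ + r₂)/2 = (1.530×10^5 + 1.120×10^6)/2 = 6.365×10^5 km.
By Kepler's third law the transfer-orbit period is T = 2π√(a_t³/μ), so t = T/2 = 1.381×10^5 s.
Converting: 1.381×10^5 s ÷ 3600 s/hour = 38.4 hours.

t = 38.4 hours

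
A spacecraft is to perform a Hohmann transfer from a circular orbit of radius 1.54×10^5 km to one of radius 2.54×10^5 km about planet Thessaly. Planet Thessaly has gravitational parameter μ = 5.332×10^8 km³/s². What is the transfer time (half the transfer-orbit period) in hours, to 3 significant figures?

Transfer-ellipse semi-major axis a_t = (r₁ + r₂)/2 = (1.540×10^5 + 2.540×10^5)/2 = 2.040×10^5 km.
Half the transfer-orbit period gives t = π√(a_t³/μ) = 12540 s.
Converting: 12540 s ÷ 3600 s/hour = 3.48 hours.

t = 3.48 hours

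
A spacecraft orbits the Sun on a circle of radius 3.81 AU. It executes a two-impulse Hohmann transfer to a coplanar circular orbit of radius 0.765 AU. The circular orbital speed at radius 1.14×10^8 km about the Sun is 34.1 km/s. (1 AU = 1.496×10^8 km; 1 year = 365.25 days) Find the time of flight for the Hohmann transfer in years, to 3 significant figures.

t = 1.73 years

From the circular-orbit relation v² = μ/r at r = 1.14×10^8 km: μ = v²r = (34.1)² × 1.14×10^8 = 1.32560×10^11 km³/s².
In km: r₁ = 3.81 × 1.496×10^8 = 5.69976×10^8 km; r₂ = 0.765 × 1.496×10^8 = 1.14444×10^8 km.
Transfer-ellipse semi-major axis a_t = (r₁ + r₂)/2 = (5.69976×10^8 + 1.14444×10^8)/2 = 3.4221×10^8 km.
By Kepler's third law the transfer-orbit period is T = 2π√(a_t³/μ), so t = T/2 = 5.462×10^7 s.
Converting: 5.462×10^7 s ÷ 3.15576×10^7 s/year (365.25 × 86400) = 1.73 years.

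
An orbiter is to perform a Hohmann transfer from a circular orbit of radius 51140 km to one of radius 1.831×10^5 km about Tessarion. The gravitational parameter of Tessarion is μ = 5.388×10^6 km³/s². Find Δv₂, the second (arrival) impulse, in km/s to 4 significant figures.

Δv₂ = 1.840 km/s

The Hohmann ellipse has a_t = (r₁ + r₂)/2 = 1.1712×10^5 km.
Circular speed at r = 1.831×10^5 km: v_c = √(μ/r) = 5.425 km/s.
Vis-viva on the transfer ellipse at r = 1.831×10^5 km gives v_t = √[μ(2/r − 1/a_t)] = 3.585 km/s.
Δv₂ = |v_t − v_c| = |3.585 − 5.425| = 1.840 km/s.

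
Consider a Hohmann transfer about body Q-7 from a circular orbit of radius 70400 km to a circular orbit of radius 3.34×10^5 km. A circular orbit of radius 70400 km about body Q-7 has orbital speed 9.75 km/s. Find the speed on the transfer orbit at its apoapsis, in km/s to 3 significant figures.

v = 2.64 km/s

From the circular-orbit relation v² = μ/r at r = 70400 km: μ = v²r = (9.75)² × 70400 = 6.69240×10^6 km³/s².
The Hohmann ellipse has a_t = (r₁ + r₂)/2 = 2.022×10^5 km.
At apoapsis, r = 3.340×10^5 km.
Vis-viva: v = √[μ(2/r − 1/a_t)] = √[6.69240×10^6 × (2/3.340×10^5 − 1/2.022×10^5)] = 2.641 km/s.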